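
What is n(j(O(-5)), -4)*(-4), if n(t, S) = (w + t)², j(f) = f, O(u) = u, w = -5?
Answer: -400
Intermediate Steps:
n(t, S) = (-5 + t)²
n(j(O(-5)), -4)*(-4) = (-5 - 5)²*(-4) = (-10)²*(-4) = 100*(-4) = -400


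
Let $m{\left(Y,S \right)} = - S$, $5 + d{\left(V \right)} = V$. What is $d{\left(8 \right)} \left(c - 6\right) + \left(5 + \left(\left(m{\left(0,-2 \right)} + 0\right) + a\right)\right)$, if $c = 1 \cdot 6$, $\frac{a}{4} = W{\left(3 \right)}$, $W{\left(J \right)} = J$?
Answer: $19$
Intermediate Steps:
$d{\left(V \right)} = -5 + V$
$a = 12$ ($a = 4 \cdot 3 = 12$)
$c = 6$
$d{\left(8 \right)} \left(c - 6\right) + \left(5 + \left(\left(m{\left(0,-2 \right)} + 0\right) + a\right)\right) = \left(-5 + 8\right) \left(6 - 6\right) + \left(5 + \left(\left(\left(-1\right) \left(-2\right) + 0\right) + 12\right)\right) = 3 \left(6 - 6\right) + \left(5 + \left(\left(2 + 0\right) + 12\right)\right) = 3 \cdot 0 + \left(5 + \left(2 + 12\right)\right) = 0 + \left(5 + 14\right) = 0 + 19 = 19$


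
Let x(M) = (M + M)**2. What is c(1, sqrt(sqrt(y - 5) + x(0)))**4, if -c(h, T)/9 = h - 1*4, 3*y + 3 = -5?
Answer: 531441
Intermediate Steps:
y = -8/3 (y = -1 + (1/3)*(-5) = -1 - 5/3 = -8/3 ≈ -2.6667)
x(M) = 4*M**2 (x(M) = (2*M)**2 = 4*M**2)
c(h, T) = 36 - 9*h (c(h, T) = -9*(h - 1*4) = -9*(h - 4) = -9*(-4 + h) = 36 - 9*h)
c(1, sqrt(sqrt(y - 5) + x(0)))**4 = (36 - 9*1)**4 = (36 - 9)**4 = 27**4 = 531441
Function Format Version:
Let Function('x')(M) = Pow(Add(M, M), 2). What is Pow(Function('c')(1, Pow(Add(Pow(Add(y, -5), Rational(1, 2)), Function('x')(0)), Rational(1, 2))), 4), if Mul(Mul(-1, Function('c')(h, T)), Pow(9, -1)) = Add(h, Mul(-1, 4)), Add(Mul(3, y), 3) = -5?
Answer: 531441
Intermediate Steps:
y = Rational(-8, 3) (y = Add(-1, Mul(Rational(1, 3), -5)) = Add(-1, Rational(-5, 3)) = Rational(-8, 3) ≈ -2.6667)
Function('x')(M) = Mul(4, Pow(M, 2)) (Function('x')(M) = Pow(Mul(2, M), 2) = Mul(4, Pow(M, 2)))
Function('c')(h, T) = Add(36, Mul(-9, h)) (Function('c')(h, T) = Mul(-9, Add(h, Mul(-1, 4))) = Mul(-9, Add(h, -4)) = Mul(-9, Add(-4, h)) = Add(36, Mul(-9, h)))
Pow(Function('c')(1, Pow(Add(Pow(Add(y, -5), Rational(1, 2)), Function('x')(0)), Rational(1, 2))), 4) = Pow(Add(36, Mul(-9, 1)), 4) = Pow(Add(36, -9), 4) = Pow(27, 4) = 531441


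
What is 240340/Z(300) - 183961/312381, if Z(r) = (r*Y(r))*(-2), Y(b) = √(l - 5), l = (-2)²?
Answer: -183961/312381 + 12017*I/30 ≈ -0.5889 + 400.57*I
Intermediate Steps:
l = 4
Y(b) = I (Y(b) = √(4 - 5) = √(-1) = I)
Z(r) = -2*I*r (Z(r) = (r*I)*(-2) = (I*r)*(-2) = -2*I*r)
240340/Z(300) - 183961/312381 = 240340/((-2*I*300)) - 183961/312381 = 240340/((-600*I)) - 183961*1/312381 = 240340*(I/600) - 183961/312381 = 12017*I/30 - 183961/312381 = -183961/312381 + 12017*I/30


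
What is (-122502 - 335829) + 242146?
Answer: -216185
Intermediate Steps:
(-122502 - 335829) + 242146 = -458331 + 242146 = -216185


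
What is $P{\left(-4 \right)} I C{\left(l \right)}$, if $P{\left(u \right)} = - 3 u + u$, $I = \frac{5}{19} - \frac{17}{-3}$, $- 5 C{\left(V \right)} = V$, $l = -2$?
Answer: $\frac{5408}{285} \approx 18.975$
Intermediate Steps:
$C{\left(V \right)} = - \frac{V}{5}$
$I = \frac{338}{57}$ ($I = 5 \cdot \frac{1}{19} - - \frac{17}{3} = \frac{5}{19} + \frac{17}{3} = \frac{338}{57} \approx 5.9298$)
$P{\left(u \right)} = - 2 u$
$P{\left(-4 \right)} I C{\left(l \right)} = \left(-2\right) \left(-4\right) \frac{338}{57} \left(\left(- \frac{1}{5}\right) \left(-2\right)\right) = 8 \cdot \frac{338}{57} \cdot \frac{2}{5} = \frac{2704}{57} \cdot \frac{2}{5} = \frac{5408}{285}$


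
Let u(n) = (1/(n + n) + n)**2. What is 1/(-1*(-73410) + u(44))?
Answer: 7744/583487169 ≈ 1.3272e-5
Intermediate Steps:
u(n) = (n + 1/(2*n))**2 (u(n) = (1/(2*n) + n)**2 = (n + 1/(2*n))**2)
1/(-1*(-73410) + u(44)) = 1/(-1*(-73410) + (1/4)*(1 + 2*44**2)**2/44**2) = 1/(73410 + (1/4)*(1/1936)*(1 + 2*1936)**2) = 1/(73410 + (1/4)*(1/1936)*(1 + 3872)**2) = 1/(73410 + (1/4)*(1/1936)*3873**2) = 1/(73410 + (1/4)*(1/1936)*15000129) = 1/(73410 + 15000129/7744) = 1/(583487169/7744) = 7744/583487169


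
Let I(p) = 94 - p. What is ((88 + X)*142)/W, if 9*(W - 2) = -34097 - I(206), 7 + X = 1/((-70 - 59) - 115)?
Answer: -12628557/4143974 ≈ -3.0475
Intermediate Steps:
X = -1709/244 (X = -7 + 1/((-70 - 59) - 115) = -7 + 1/(-129 - 115) = -7 + 1/(-244) = -7 - 1/244 = -1709/244 ≈ -7.0041)
W = -33967/9 (W = 2 + (-34097 - (94 - 1*206))/9 = 2 + (-34097 - (94 - 206))/9 = 2 + (-34097 - 1*(-112))/9 = 2 + (-34097 + 112)/9 = 2 + (1/9)*(-33985) = 2 - 33985/9 = -33967/9 ≈ -3774.1)
((88 + X)*142)/W = ((88 - 1709/244)*142)/(-33967/9) = ((19763/244)*142)*(-9/33967) = (1403173/122)*(-9/33967) = -12628557/4143974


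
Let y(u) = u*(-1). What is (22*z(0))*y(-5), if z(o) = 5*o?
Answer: 0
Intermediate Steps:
y(u) = -u
(22*z(0))*y(-5) = (22*(5*0))*(-1*(-5)) = (22*0)*5 = 0*5 = 0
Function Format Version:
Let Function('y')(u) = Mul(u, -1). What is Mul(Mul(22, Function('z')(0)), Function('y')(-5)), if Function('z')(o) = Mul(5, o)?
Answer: 0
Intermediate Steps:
Function('y')(u) = Mul(-1, u)
Mul(Mul(22, Function('z')(0)), Function('y')(-5)) = Mul(Mul(22, Mul(5, 0)), Mul(-1, -5)) = Mul(Mul(22, 0), 5) = Mul(0, 5) = 0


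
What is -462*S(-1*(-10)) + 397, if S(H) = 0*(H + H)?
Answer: 397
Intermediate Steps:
S(H) = 0 (S(H) = 0*(2*H) = 0)
-462*S(-1*(-10)) + 397 = -462*0 + 397 = 0 + 397 = 397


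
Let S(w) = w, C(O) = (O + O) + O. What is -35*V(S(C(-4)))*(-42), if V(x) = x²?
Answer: 211680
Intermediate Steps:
C(O) = 3*O (C(O) = 2*O + O = 3*O)
-35*V(S(C(-4)))*(-42) = -35*(3*(-4))²*(-42) = -35*(-12)²*(-42) = -35*144*(-42) = -5040*(-42) = 211680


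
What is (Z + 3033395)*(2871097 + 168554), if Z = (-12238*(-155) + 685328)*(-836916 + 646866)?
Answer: -1491701121538570755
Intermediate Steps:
Z = -490750530900 (Z = (1896890 + 685328)*(-190050) = 2582218*(-190050) = -490750530900)
(Z + 3033395)*(2871097 + 168554) = (-490750530900 + 3033395)*(2871097 + 168554) = -490747497505*3039651 = -1491701121538570755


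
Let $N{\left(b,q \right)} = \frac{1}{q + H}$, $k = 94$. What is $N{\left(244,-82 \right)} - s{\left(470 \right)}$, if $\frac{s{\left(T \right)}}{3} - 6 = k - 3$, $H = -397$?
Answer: $- \frac{139390}{479} \approx -291.0$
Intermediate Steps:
$N{\left(b,q \right)} = \frac{1}{-397 + q}$ ($N{\left(b,q \right)} = \frac{1}{q - 397} = \frac{1}{-397 + q}$)
$s{\left(T \right)} = 291$ ($s{\left(T \right)} = 18 + 3 \left(94 - 3\right) = 18 + 3 \cdot 91 = 18 + 273 = 291$)
$N{\left(244,-82 \right)} - s{\left(470 \right)} = \frac{1}{-397 - 82} - 291 = \frac{1}{-479} - 291 = - \frac{1}{479} - 291 = - \frac{139390}{479}$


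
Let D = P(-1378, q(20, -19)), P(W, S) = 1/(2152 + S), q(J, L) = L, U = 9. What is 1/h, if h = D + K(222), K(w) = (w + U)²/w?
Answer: 157842/37939745 ≈ 0.0041603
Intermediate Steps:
K(w) = (9 + w)²/w (K(w) = (w + 9)²/w = (9 + w)²/w)
D = 1/2133 (D = 1/(2152 - 19) = 1/2133 ≈ 0.00046882)
h = 37939745/157842 (h = 1/2133 + (9 + 222)²/222 = 1/2133 + (1/222)*231² = 1/2133 + (1/222)*53361 = 1/2133 + 17787/74 = 37939745/157842 ≈ 240.37)
1/h = 1/(37939745/157842) = 157842/37939745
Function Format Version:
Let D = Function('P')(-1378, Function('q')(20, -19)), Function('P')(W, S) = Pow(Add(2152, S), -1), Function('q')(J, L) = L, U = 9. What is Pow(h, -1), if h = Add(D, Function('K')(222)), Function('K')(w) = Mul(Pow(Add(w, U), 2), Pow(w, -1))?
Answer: Rational(157842, 37939745) ≈ 0.0041603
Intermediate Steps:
Function('K')(w) = Mul(Pow(w, -1), Pow(Add(9, w), 2)) (Function('K')(w) = Mul(Pow(Add(w, 9), 2), Pow(w, -1)) = Mul(Pow(Add(9, w), 2), Pow(w, -1)) = Mul(Pow(w, -1), Pow(Add(9, w), 2)))
D = Rational(1, 2133) (D = Pow(Add(2152, -19), -1) = Pow(2133, -1) = Rational(1, 2133) ≈ 0.00046882)
h = Rational(37939745, 157842) (h = Add(Rational(1, 2133), Mul(Pow(222, -1), Pow(Add(9, 222), 2))) = Add(Rational(1, 2133), Mul(Rational(1, 222), Pow(231, 2))) = Add(Rational(1, 2133), Mul(Rational(1, 222), 53361)) = Add(Rational(1, 2133), Rational(17787, 74)) = Rational(37939745, 157842) ≈ 240.37)
Pow(h, -1) = Pow(Rational(37939745, 157842), -1) = Rational(157842, 37939745)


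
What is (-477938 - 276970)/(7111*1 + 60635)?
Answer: -17974/1613 ≈ -11.143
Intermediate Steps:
(-477938 - 276970)/(7111*1 + 60635) = -754908/(7111 + 60635) = -754908/67746 = -754908*1/67746 = -17974/1613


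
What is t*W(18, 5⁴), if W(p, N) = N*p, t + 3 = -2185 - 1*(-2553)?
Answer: 4106250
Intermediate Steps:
t = 365 (t = -3 + (-2185 - 1*(-2553)) = -3 + (-2185 + 2553) = -3 + 368 = 365)
t*W(18, 5⁴) = 365*(5⁴*18) = 365*(625*18) = 365*11250 = 4106250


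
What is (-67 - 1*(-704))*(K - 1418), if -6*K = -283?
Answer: -5239325/6 ≈ -8.7322e+5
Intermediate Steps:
K = 283/6 (K = -⅙*(-283) = 283/6 ≈ 47.167)
(-67 - 1*(-704))*(K - 1418) = (-67 - 1*(-704))*(283/6 - 1418) = (-67 + 704)*(-8225/6) = 637*(-8225/6) = -5239325/6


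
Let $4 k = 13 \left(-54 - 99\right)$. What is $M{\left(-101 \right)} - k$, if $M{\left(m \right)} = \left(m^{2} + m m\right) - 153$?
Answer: $\frac{82985}{4} \approx 20746.0$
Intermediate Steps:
$M{\left(m \right)} = -153 + 2 m^{2}$ ($M{\left(m \right)} = \left(m^{2} + m^{2}\right) - 153 = 2 m^{2} - 153 = -153 + 2 m^{2}$)
$k = - \frac{1989}{4}$ ($k = \frac{13 \left(-54 - 99\right)}{4} = \frac{13 \left(-153\right)}{4} = \frac{1}{4} \left(-1989\right) = - \frac{1989}{4} \approx -497.25$)
$M{\left(-101 \right)} - k = \left(-153 + 2 \left(-101\right)^{2}\right) - - \frac{1989}{4} = \left(-153 + 2 \cdot 10201\right) + \frac{1989}{4} = \left(-153 + 20402\right) + \frac{1989}{4} = 20249 + \frac{1989}{4} = \frac{82985}{4}$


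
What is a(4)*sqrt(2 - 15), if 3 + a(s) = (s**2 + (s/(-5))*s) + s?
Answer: 69*I*sqrt(13)/5 ≈ 49.757*I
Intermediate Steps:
a(s) = -3 + s + 4*s**2/5 (a(s) = -3 + ((s**2 + (s/(-5))*s) + s) = -3 + ((s**2 + (s*(-1/5))*s) + s) = -3 + ((s**2 + (-s/5)*s) + s) = -3 + ((s**2 - s**2/5) + s) = -3 + (4*s**2/5 + s) = -3 + (s + 4*s**2/5) = -3 + s + 4*s**2/5)
a(4)*sqrt(2 - 15) = (-3 + 4 + (4/5)*4**2)*sqrt(2 - 15) = (-3 + 4 + (4/5)*16)*sqrt(-13) = (-3 + 4 + 64/5)*(I*sqrt(13)) = 69*(I*sqrt(13))/5 = 69*I*sqrt(13)/5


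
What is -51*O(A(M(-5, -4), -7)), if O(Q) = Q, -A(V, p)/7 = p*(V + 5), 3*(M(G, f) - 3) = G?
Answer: -15827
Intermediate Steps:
M(G, f) = 3 + G/3
A(V, p) = -7*p*(5 + V) (A(V, p) = -7*p*(V + 5) = -7*p*(5 + V))
-51*O(A(M(-5, -4), -7)) = -(-357)*(-7)*(5 + (3 + (⅓)*(-5))) = -(-357)*(-7)*(5 + (3 - 5/3)) = -(-357)*(-7)*(5 + 4/3) = -(-357)*(-7)*19/3 = -51*931/3 = -15827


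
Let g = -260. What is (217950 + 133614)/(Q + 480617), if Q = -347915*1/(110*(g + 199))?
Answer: 157266296/215019199 ≈ 0.73141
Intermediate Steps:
Q = 69583/1342 (Q = -347915*1/(110*(-260 + 199)) = -347915/(110*(-61)) = -347915/(-6710) = -347915*(-1/6710) = 69583/1342 ≈ 51.850)
(217950 + 133614)/(Q + 480617) = (217950 + 133614)/(69583/1342 + 480617) = 351564/(645057597/1342) = 351564*(1342/645057597) = 157266296/215019199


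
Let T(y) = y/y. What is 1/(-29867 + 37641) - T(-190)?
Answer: -7773/7774 ≈ -0.99987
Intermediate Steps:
T(y) = 1
1/(-29867 + 37641) - T(-190) = 1/(-29867 + 37641) - 1*1 = 1/7774 - 1 = -7773/7774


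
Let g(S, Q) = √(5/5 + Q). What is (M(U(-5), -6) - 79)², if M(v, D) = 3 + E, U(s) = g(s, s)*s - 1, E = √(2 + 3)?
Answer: (76 - √5)² ≈ 5441.1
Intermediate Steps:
E = √5 ≈ 2.2361
g(S, Q) = √(1 + Q) (g(S, Q) = √(5*(⅕) + Q) = √(1 + Q))
U(s) = -1 + s*√(1 + s) (U(s) = √(1 + s)*s - 1 = s*√(1 + s) - 1 = -1 + s*√(1 + s))
M(v, D) = 3 + √5
(M(U(-5), -6) - 79)² = ((3 + √5) - 79)² = (-76 + √5)²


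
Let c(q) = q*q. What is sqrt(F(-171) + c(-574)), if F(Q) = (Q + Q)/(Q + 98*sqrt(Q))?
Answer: sqrt(329476 + 342/(171 - 294*I*sqrt(19))) ≈ 574.0 + 0.e-4*I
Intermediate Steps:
F(Q) = 2*Q/(Q + 98*sqrt(Q)) (F(Q) = (2*Q)/(Q + 98*sqrt(Q)) = 2*Q/(Q + 98*sqrt(Q)))
c(q) = q**2
sqrt(F(-171) + c(-574)) = sqrt(2*(-171)/(-171 + 98*sqrt(-171)) + (-574)**2) = sqrt(2*(-171)/(-171 + 98*(3*I*sqrt(19))) + 329476) = sqrt(2*(-171)/(-171 + 294*I*sqrt(19)) + 329476) = sqrt(-342/(-171 + 294*I*sqrt(19)) + 329476) = sqrt(329476 - 342/(-171 + 294*I*sqrt(19)))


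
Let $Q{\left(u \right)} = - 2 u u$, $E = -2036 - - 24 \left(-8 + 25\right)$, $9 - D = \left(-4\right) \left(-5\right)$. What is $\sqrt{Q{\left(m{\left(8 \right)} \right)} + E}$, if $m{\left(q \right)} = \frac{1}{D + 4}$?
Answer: $\frac{i \sqrt{79774}}{7} \approx 40.349 i$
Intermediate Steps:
$D = -11$ ($D = 9 - \left(-4\right) \left(-5\right) = 9 - 20 = -11$)
$E = -1628$ ($E = -2036 - \left(-24\right) 17 = -2036 - -408 = -2036 + 408 = -1628$)
$m{\left(q \right)} = - \frac{1}{7}$ ($m{\left(q \right)} = \frac{1}{-11 + 4} = \frac{1}{-7} = - \frac{1}{7}$)
$Q{\left(u \right)} = - 2 u^{2}$
$\sqrt{Q{\left(m{\left(8 \right)} \right)} + E} = \sqrt{- 2 \left(- \frac{1}{7}\right)^{2} - 1628} = \sqrt{\left(-2\right) \frac{1}{49} - 1628} = \sqrt{- \frac{2}{49} - 1628} = \sqrt{- \frac{79774}{49}} = \frac{i \sqrt{79774}}{7}$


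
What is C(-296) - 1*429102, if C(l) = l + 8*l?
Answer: -431766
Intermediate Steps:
C(l) = 9*l
C(-296) - 1*429102 = 9*(-296) - 1*429102 = -2664 - 429102 = -431766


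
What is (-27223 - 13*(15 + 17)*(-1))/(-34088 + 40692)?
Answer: -26807/6604 ≈ -4.0592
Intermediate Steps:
(-27223 - 13*(15 + 17)*(-1))/(-34088 + 40692) = (-27223 - 13*32*(-1))/6604 = (-27223 - 416*(-1))*(1/6604) = (-27223 + 416)*(1/6604) = -26807*1/6604 = -26807/6604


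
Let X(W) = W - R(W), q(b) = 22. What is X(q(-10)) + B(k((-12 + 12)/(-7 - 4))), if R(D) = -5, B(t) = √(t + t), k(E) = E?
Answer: 27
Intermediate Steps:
B(t) = √2*√t (B(t) = √(2*t) = √2*√t)
X(W) = 5 + W (X(W) = W - 1*(-5) = W + 5 = 5 + W)
X(q(-10)) + B(k((-12 + 12)/(-7 - 4))) = (5 + 22) + √2*√((-12 + 12)/(-7 - 4)) = 27 + √2*√(0/(-11)) = 27 + √2*√(0*(-1/11)) = 27 + √2*√0 = 27 + √2*0 = 27 + 0 = 27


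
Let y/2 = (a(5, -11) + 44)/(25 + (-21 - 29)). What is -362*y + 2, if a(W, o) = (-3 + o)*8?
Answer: -49182/25 ≈ -1967.3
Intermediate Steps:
a(W, o) = -24 + 8*o
y = 136/25 (y = 2*(((-24 + 8*(-11)) + 44)/(25 + (-21 - 29))) = 2*(((-24 - 88) + 44)/(25 - 50)) = 2*((-112 + 44)/(-25)) = 2*(-68*(-1/25)) = 2*(68/25) = 136/25 ≈ 5.4400)
-362*y + 2 = -362*136/25 + 2 = -49232/25 + 2 = -49182/25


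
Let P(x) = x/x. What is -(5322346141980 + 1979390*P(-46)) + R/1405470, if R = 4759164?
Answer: -1246733435689522456/234245 ≈ -5.3223e+12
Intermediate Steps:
P(x) = 1
-(5322346141980 + 1979390*P(-46)) + R/1405470 = -1979390/(1/(2688882 + 1)) + 4759164/1405470 = -1979390/(1/2688883) + 4759164*(1/1405470) = -1979390/1/2688883 + 793194/234245 = -1979390*2688883 + 793194/234245 = -5322348121370 + 793194/234245 = -1246733435689522456/234245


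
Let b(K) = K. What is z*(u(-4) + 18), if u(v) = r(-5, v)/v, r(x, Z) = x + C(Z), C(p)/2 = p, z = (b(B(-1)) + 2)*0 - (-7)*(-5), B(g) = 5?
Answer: -2975/4 ≈ -743.75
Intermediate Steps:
z = -35 (z = (5 + 2)*0 - (-7)*(-5) = 7*0 - 1*35 = 0 - 35 = -35)
C(p) = 2*p
r(x, Z) = x + 2*Z
u(v) = (-5 + 2*v)/v
z*(u(-4) + 18) = -35*((2 - 5/(-4)) + 18) = -35*((2 - 5*(-¼)) + 18) = -35*((2 + 5/4) + 18) = -35*(13/4 + 18) = -35*85/4 = -2975/4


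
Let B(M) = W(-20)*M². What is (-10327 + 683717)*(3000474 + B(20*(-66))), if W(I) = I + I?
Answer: -44912100253140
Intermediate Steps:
W(I) = 2*I
B(M) = -40*M² (B(M) = (2*(-20))*M² = -40*M²)
(-10327 + 683717)*(3000474 + B(20*(-66))) = (-10327 + 683717)*(3000474 - 40*(20*(-66))²) = 673390*(3000474 - 40*(-1320)²) = 673390*(3000474 - 40*1742400) = 673390*(3000474 - 69696000) = 673390*(-66695526) = -44912100253140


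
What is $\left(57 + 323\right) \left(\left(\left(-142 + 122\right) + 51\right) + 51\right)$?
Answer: $31160$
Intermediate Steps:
$\left(57 + 323\right) \left(\left(\left(-142 + 122\right) + 51\right) + 51\right) = 380 \left(\left(-20 + 51\right) + 51\right) = 380 \left(31 + 51\right) = 380 \cdot 82 = 31160$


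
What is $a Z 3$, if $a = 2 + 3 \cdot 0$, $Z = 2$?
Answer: $12$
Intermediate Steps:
$a = 2$ ($a = 2 + 0 = 2$)
$a Z 3 = 2 \cdot 2 \cdot 3 = 4 \cdot 3 = 12$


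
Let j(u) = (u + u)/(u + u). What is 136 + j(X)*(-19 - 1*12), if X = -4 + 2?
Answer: 105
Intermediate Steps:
X = -2
j(u) = 1 (j(u) = (2*u)/((2*u)) = (2*u)*(1/(2*u)) = 1)
136 + j(X)*(-19 - 1*12) = 136 + 1*(-19 - 1*12) = 136 + 1*(-19 - 12) = 136 + 1*(-31) = 136 - 31 = 105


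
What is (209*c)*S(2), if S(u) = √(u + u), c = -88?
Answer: -36784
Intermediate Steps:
S(u) = √2*√u (S(u) = √(2*u) = √2*√u)
(209*c)*S(2) = (209*(-88))*(√2*√2) = -18392*2 = -36784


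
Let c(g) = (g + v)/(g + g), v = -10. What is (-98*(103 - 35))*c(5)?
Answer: 3332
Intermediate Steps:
c(g) = (-10 + g)/(2*g) (c(g) = (g - 10)/(g + g) = (-10 + g)/((2*g)) = (-10 + g)*(1/(2*g)) = (-10 + g)/(2*g))
(-98*(103 - 35))*c(5) = (-98*(103 - 35))*((½)*(-10 + 5)/5) = (-98*68)*((½)*(⅕)*(-5)) = -6664*(-½) = 3332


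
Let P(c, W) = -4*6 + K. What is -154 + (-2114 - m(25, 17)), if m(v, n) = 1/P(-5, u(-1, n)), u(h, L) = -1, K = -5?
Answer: -65771/29 ≈ -2268.0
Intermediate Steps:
P(c, W) = -29 (P(c, W) = -4*6 - 5 = -24 - 5 = -29)
m(v, n) = -1/29 (m(v, n) = 1/(-29) = -1/29)
-154 + (-2114 - m(25, 17)) = -154 + (-2114 - 1*(-1/29)) = -154 + (-2114 + 1/29) = -154 - 61305/29 = -65771/29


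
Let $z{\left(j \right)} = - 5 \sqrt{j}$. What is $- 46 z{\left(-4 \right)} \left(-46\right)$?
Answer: $- 21160 i \approx - 21160.0 i$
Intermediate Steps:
$- 46 z{\left(-4 \right)} \left(-46\right) = - 46 \left(- 5 \sqrt{-4}\right) \left(-46\right) = - 46 \left(- 5 \cdot 2 i\right) \left(-46\right) = - 46 \left(- 10 i\right) \left(-46\right) = 460 i \left(-46\right) = - 21160 i$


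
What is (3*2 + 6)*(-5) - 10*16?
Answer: -220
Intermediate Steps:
(3*2 + 6)*(-5) - 10*16 = (6 + 6)*(-5) - 160 = 12*(-5) - 160 = -60 - 160 = -220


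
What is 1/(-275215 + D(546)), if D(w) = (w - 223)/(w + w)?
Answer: -1092/300534457 ≈ -3.6335e-6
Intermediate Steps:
D(w) = (-223 + w)/(2*w) (D(w) = (-223 + w)/((2*w)) = (-223 + w)*(1/(2*w)) = (-223 + w)/(2*w))
1/(-275215 + D(546)) = 1/(-275215 + (1/2)*(-223 + 546)/546) = 1/(-275215 + (1/2)*(1/546)*323) = 1/(-275215 + 323/1092) = 1/(-300534457/1092) = -1092/300534457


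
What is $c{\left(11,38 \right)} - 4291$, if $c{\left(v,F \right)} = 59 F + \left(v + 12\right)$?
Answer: $-2026$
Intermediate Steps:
$c{\left(v,F \right)} = 12 + v + 59 F$ ($c{\left(v,F \right)} = 59 F + \left(12 + v\right) = 12 + v + 59 F$)
$c{\left(11,38 \right)} - 4291 = \left(12 + 11 + 59 \cdot 38\right) - 4291 = \left(12 + 11 + 2242\right) - 4291 = 2265 - 4291 = -2026$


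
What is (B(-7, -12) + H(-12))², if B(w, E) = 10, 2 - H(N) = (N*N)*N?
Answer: 3027600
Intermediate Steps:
H(N) = 2 - N³ (H(N) = 2 - N*N*N = 2 - N²*N = 2 - N³)
(B(-7, -12) + H(-12))² = (10 + (2 - 1*(-12)³))² = (10 + (2 - 1*(-1728)))² = (10 + (2 + 1728))² = (10 + 1730)² = 1740² = 3027600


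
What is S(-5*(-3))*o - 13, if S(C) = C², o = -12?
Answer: -2713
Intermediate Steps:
S(-5*(-3))*o - 13 = (-5*(-3))²*(-12) - 13 = 15²*(-12) - 13 = 225*(-12) - 13 = -2700 - 13 = -2713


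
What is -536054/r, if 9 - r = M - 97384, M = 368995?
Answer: 268027/135801 ≈ 1.9737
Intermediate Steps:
r = -271602 (r = 9 - (368995 - 97384) = 9 - 1*271611 = 9 - 271611 = -271602)
-536054/r = -536054/(-271602) = -536054*(-1/271602) = 268027/135801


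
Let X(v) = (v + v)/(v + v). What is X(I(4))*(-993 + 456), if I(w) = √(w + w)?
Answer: -537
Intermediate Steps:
I(w) = √2*√w (I(w) = √(2*w) = √2*√w)
X(v) = 1 (X(v) = (2*v)/((2*v)) = (2*v)*(1/(2*v)) = 1)
X(I(4))*(-993 + 456) = 1*(-993 + 456) = 1*(-537) = -537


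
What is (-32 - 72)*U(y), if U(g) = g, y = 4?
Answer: -416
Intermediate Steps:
(-32 - 72)*U(y) = (-32 - 72)*4 = -104*4 = -416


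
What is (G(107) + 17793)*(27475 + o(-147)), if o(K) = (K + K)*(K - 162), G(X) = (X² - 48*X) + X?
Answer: 2864906373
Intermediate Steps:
G(X) = X² - 47*X
o(K) = 2*K*(-162 + K) (o(K) = (2*K)*(-162 + K) = 2*K*(-162 + K))
(G(107) + 17793)*(27475 + o(-147)) = (107*(-47 + 107) + 17793)*(27475 + 2*(-147)*(-162 - 147)) = (107*60 + 17793)*(27475 + 2*(-147)*(-309)) = (6420 + 17793)*(27475 + 90846) = 24213*118321 = 2864906373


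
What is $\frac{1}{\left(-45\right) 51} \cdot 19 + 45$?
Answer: $\frac{103256}{2295} \approx 44.992$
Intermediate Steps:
$\frac{1}{\left(-45\right) 51} \cdot 19 + 45 = \left(- \frac{1}{45}\right) \frac{1}{51} \cdot 19 + 45 = \left(- \frac{1}{2295}\right) 19 + 45 = - \frac{19}{2295} + 45 = \frac{103256}{2295}$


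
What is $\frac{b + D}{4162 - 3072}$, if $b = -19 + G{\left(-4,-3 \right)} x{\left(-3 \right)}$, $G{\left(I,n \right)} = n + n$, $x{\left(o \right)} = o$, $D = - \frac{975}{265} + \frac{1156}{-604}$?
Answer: $- \frac{10553}{1744654} \approx -0.0060488$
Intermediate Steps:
$D = - \frac{44762}{8003}$ ($D = \left(-975\right) \frac{1}{265} + 1156 \left(- \frac{1}{604}\right) = - \frac{195}{53} - \frac{289}{151} = - \frac{44762}{8003} \approx -5.5932$)
$G{\left(I,n \right)} = 2 n$
$b = -1$ ($b = -19 + 2 \left(-3\right) \left(-3\right) = -19 - -18 = -19 + 18 = -1$)
$\frac{b + D}{4162 - 3072} = \frac{-1 - \frac{44762}{8003}}{4162 - 3072} = - \frac{52765}{8003 \cdot 1090} = \left(- \frac{52765}{8003}\right) \frac{1}{1090} = - \frac{10553}{1744654}$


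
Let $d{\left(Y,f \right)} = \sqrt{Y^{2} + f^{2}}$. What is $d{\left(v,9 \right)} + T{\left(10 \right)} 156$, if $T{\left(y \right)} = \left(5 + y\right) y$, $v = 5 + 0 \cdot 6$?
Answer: $23400 + \sqrt{106} \approx 23410.0$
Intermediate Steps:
$v = 5$ ($v = 5 + 0 = 5$)
$T{\left(y \right)} = y \left(5 + y\right)$
$d{\left(v,9 \right)} + T{\left(10 \right)} 156 = \sqrt{5^{2} + 9^{2}} + 10 \left(5 + 10\right) 156 = \sqrt{25 + 81} + 10 \cdot 15 \cdot 156 = \sqrt{106} + 150 \cdot 156 = \sqrt{106} + 23400 = 23400 + \sqrt{106}$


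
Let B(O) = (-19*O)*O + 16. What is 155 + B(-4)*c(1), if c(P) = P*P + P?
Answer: -421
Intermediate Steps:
c(P) = P + P² (c(P) = P² + P = P + P²)
B(O) = 16 - 19*O² (B(O) = -19*O² + 16 = 16 - 19*O²)
155 + B(-4)*c(1) = 155 + (16 - 19*(-4)²)*(1*(1 + 1)) = 155 + (16 - 19*16)*(1*2) = 155 + (16 - 304)*2 = 155 - 288*2 = 155 - 576 = -421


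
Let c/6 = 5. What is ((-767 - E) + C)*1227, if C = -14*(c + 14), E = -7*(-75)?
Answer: -2341116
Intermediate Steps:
c = 30 (c = 6*5 = 30)
E = 525
C = -616 (C = -14*(30 + 14) = -14*44 = -616)
((-767 - E) + C)*1227 = ((-767 - 1*525) - 616)*1227 = ((-767 - 525) - 616)*1227 = (-1292 - 616)*1227 = -1908*1227 = -2341116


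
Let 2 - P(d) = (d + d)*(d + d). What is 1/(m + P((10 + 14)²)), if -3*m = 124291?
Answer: -3/4105597 ≈ -7.3071e-7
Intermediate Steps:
m = -124291/3 (m = -⅓*124291 = -124291/3 ≈ -41430.)
P(d) = 2 - 4*d² (P(d) = 2 - (d + d)*(d + d) = 2 - 2*d*2*d = 2 - 4*d²)
1/(m + P((10 + 14)²)) = 1/(-124291/3 + (2 - 4*(10 + 14)⁴)) = 1/(-124291/3 + (2 - 4*(24²)²)) = 1/(-124291/3 + (2 - 4*576²)) = 1/(-124291/3 + (2 - 4*331776)) = 1/(-124291/3 + (2 - 1327104)) = 1/(-124291/3 - 1327102) = 1/(-4105597/3) = -3/4105597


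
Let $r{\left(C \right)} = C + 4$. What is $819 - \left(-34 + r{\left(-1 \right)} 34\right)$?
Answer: $751$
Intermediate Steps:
$r{\left(C \right)} = 4 + C$
$819 - \left(-34 + r{\left(-1 \right)} 34\right) = 819 - \left(-34 + \left(4 - 1\right) 34\right) = 819 - \left(-34 + 3 \cdot 34\right) = 819 - \left(-34 + 102\right) = 819 - 68 = 751$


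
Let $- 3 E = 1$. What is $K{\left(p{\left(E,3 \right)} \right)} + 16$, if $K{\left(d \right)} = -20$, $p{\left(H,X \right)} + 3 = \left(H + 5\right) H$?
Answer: $-4$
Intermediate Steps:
$E = - \frac{1}{3}$ ($E = \left(- \frac{1}{3}\right) 1 = - \frac{1}{3} \approx -0.33333$)
$p{\left(H,X \right)} = -3 + H \left(5 + H\right)$ ($p{\left(H,X \right)} = -3 + \left(H + 5\right) H = -3 + \left(5 + H\right) H = -3 + H \left(5 + H\right)$)
$K{\left(p{\left(E,3 \right)} \right)} + 16 = -20 + 16 = -4$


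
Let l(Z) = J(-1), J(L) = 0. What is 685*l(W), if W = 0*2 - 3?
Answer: 0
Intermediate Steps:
W = -3 (W = 0 - 3 = -3)
l(Z) = 0
685*l(W) = 685*0 = 0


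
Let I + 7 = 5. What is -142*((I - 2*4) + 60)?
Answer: -7100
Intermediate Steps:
I = -2 (I = -7 + 5 = -2)
-142*((I - 2*4) + 60) = -142*((-2 - 2*4) + 60) = -142*((-2 - 8) + 60) = -142*(-10 + 60) = -142*50 = -7100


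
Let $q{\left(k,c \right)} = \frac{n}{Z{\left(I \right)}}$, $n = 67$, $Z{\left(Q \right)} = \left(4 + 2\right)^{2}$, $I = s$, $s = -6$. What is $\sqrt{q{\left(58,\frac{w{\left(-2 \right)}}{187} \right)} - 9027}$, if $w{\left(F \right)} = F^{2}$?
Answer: $\frac{i \sqrt{324905}}{6} \approx 95.001 i$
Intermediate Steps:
$I = -6$
$Z{\left(Q \right)} = 36$ ($Z{\left(Q \right)} = 6^{2} = 36$)
$q{\left(k,c \right)} = \frac{67}{36}$
$\sqrt{q{\left(58,\frac{w{\left(-2 \right)}}{187} \right)} - 9027} = \sqrt{\frac{67}{36} - 9027} = \sqrt{- \frac{324905}{36}} = \frac{i \sqrt{324905}}{6}$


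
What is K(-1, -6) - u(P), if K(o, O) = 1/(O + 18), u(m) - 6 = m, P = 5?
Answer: -131/12 ≈ -10.917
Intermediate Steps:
u(m) = 6 + m
K(o, O) = 1/(18 + O)
K(-1, -6) - u(P) = 1/(18 - 6) - (6 + 5) = 1/12 - 1*11 = 1/12 - 11 = -131/12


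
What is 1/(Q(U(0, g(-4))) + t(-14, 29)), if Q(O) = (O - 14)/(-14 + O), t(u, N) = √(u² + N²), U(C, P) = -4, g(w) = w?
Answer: -1/1036 + √1037/1036 ≈ 0.030118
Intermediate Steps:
t(u, N) = √(N² + u²)
Q(O) = 1 (Q(O) = (-14 + O)/(-14 + O) = 1)
1/(Q(U(0, g(-4))) + t(-14, 29)) = 1/(1 + √(29² + (-14)²)) = 1/(1 + √(841 + 196)) = 1/(1 + √1037)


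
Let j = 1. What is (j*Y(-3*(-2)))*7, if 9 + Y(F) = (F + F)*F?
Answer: 441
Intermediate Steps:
Y(F) = -9 + 2*F² (Y(F) = -9 + (F + F)*F = -9 + (2*F)*F = -9 + 2*F²)
(j*Y(-3*(-2)))*7 = (1*(-9 + 2*(-3*(-2))²))*7 = (1*(-9 + 2*6²))*7 = (1*(-9 + 2*36))*7 = (1*(-9 + 72))*7 = (1*63)*7 = 63*7 = 441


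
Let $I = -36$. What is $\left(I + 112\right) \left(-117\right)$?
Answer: $-8892$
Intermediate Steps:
$\left(I + 112\right) \left(-117\right) = \left(-36 + 112\right) \left(-117\right) = 76 \left(-117\right) = -8892$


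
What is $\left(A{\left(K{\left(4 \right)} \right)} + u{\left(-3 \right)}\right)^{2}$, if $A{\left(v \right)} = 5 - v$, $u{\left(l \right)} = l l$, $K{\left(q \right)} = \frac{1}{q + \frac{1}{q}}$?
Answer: $\frac{54756}{289} \approx 189.47$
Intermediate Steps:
$u{\left(l \right)} = l^{2}$
$\left(A{\left(K{\left(4 \right)} \right)} + u{\left(-3 \right)}\right)^{2} = \left(\left(5 - \frac{4}{1 + 4^{2}}\right) + \left(-3\right)^{2}\right)^{2} = \left(\left(5 - \frac{4}{1 + 16}\right) + 9\right)^{2} = \left(\left(5 - \frac{4}{17}\right) + 9\right)^{2} = \left(\frac{81}{17} + 9\right)^{2} = \left(\frac{234}{17}\right)^{2} = \frac{54756}{289}$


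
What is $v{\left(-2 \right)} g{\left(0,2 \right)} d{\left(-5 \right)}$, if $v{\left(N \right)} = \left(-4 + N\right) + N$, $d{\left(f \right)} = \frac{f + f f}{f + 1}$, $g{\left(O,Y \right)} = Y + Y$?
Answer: $160$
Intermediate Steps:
$g{\left(O,Y \right)} = 2 Y$
$d{\left(f \right)} = \frac{f + f^{2}}{1 + f}$
$v{\left(N \right)} = -4 + 2 N$
$v{\left(-2 \right)} g{\left(0,2 \right)} d{\left(-5 \right)} = \left(-4 + 2 \left(-2\right)\right) 2 \cdot 2 \left(-5\right) = \left(-4 - 4\right) 4 \left(-5\right) = \left(-8\right) 4 \left(-5\right) = \left(-32\right) \left(-5\right) = 160$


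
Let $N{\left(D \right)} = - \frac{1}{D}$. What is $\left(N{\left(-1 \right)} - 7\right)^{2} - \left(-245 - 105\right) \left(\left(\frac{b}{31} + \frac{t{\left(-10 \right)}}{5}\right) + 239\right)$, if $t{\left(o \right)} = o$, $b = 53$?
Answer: $\frac{2591116}{31} \approx 83584.0$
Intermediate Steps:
$\left(N{\left(-1 \right)} - 7\right)^{2} - \left(-245 - 105\right) \left(\left(\frac{b}{31} + \frac{t{\left(-10 \right)}}{5}\right) + 239\right) = \left(- \frac{1}{-1} - 7\right)^{2} - \left(-245 - 105\right) \left(\left(\frac{53}{31} - \frac{10}{5}\right) + 239\right) = \left(\left(-1\right) \left(-1\right) - 7\right)^{2} - - 350 \left(\left(53 \cdot \frac{1}{31} - 2\right) + 239\right) = \left(1 - 7\right)^{2} - - 350 \left(\left(\frac{53}{31} - 2\right) + 239\right) = \left(-6\right)^{2} - - 350 \left(- \frac{9}{31} + 239\right) = 36 - \left(-350\right) \frac{7400}{31} = 36 - - \frac{2590000}{31} = 36 + \frac{2590000}{31} = \frac{2591116}{31}$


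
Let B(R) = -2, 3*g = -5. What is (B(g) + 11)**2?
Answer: 81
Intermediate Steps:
g = -5/3 (g = (1/3)*(-5) = -5/3 ≈ -1.6667)
(B(g) + 11)**2 = (-2 + 11)**2 = 9**2 = 81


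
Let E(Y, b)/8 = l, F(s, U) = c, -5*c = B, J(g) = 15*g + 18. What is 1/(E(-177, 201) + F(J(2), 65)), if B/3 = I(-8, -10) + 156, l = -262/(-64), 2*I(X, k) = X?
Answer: -20/1169 ≈ -0.017109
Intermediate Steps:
I(X, k) = X/2
J(g) = 18 + 15*g
l = 131/32 (l = -262*(-1/64) = 131/32 ≈ 4.0938)
B = 456 (B = 3*((1/2)*(-8) + 156) = 3*(-4 + 156) = 3*152 = 456)
c = -456/5 (c = -1/5*456 = -456/5 ≈ -91.200)
F(s, U) = -456/5
E(Y, b) = 131/4 (E(Y, b) = 8*(131/32) = 131/4)
1/(E(-177, 201) + F(J(2), 65)) = 1/(131/4 - 456/5) = 1/(-1169/20) = -20/1169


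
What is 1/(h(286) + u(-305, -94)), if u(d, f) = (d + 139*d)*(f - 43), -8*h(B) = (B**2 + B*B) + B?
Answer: 4/23317661 ≈ 1.7154e-7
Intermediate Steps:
h(B) = -B**2/4 - B/8 (h(B) = -((B**2 + B*B) + B)/8 = -((B**2 + B**2) + B)/8 = -(2*B**2 + B)/8 = -(B + 2*B**2)/8 = -B**2/4 - B/8)
u(d, f) = 140*d*(-43 + f) (u(d, f) = (140*d)*(-43 + f) = 140*d*(-43 + f))
1/(h(286) + u(-305, -94)) = 1/(-1/8*286*(1 + 2*286) + 140*(-305)*(-43 - 94)) = 1/(-1/8*286*(1 + 572) + 140*(-305)*(-137)) = 1/(-1/8*286*573 + 5849900) = 1/(-81939/4 + 5849900) = 1/(23317661/4) = 4/23317661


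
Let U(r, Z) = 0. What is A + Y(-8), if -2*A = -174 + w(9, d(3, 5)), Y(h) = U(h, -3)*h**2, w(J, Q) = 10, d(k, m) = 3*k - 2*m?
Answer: 82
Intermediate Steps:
d(k, m) = -2*m + 3*k
Y(h) = 0 (Y(h) = 0*h**2 = 0)
A = 82 (A = -(-174 + 10)/2 = -1/2*(-164) = 82)
A + Y(-8) = 82 + 0 = 82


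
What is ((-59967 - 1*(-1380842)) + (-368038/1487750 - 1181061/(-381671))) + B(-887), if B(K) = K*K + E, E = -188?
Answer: 54394569470027966/25810501375 ≈ 2.1075e+6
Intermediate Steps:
B(K) = -188 + K**2 (B(K) = K*K - 188 = K**2 - 188 = -188 + K**2)
((-59967 - 1*(-1380842)) + (-368038/1487750 - 1181061/(-381671))) + B(-887) = ((-59967 - 1*(-1380842)) + (-368038/1487750 - 1181061/(-381671))) + (-188 + (-887)**2) = ((-59967 + 1380842) + (-368038*1/1487750 - 1181061*(-1/381671))) + (-188 + 786769) = (1320875 + (-16729/67625 + 1181061/381671)) + 786581 = (1320875 + 73484275966/25810501375) + 786581 = 34092519487979091/25810501375 + 786581 = 54394569470027966/25810501375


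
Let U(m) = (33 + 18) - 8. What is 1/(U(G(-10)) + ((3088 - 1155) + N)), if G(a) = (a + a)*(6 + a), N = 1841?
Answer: 1/3817 ≈ 0.00026199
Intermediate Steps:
G(a) = 2*a*(6 + a) (G(a) = (2*a)*(6 + a) = 2*a*(6 + a))
U(m) = 43 (U(m) = 51 - 8 = 43)
1/(U(G(-10)) + ((3088 - 1155) + N)) = 1/(43 + ((3088 - 1155) + 1841)) = 1/(43 + (1933 + 1841)) = 1/(43 + 3774) = 1/3817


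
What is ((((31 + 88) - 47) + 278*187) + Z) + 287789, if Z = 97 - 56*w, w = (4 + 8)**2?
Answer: 331880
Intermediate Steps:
w = 144 (w = 12**2 = 144)
Z = -7967 (Z = 97 - 56*144 = 97 - 8064 = -7967)
((((31 + 88) - 47) + 278*187) + Z) + 287789 = ((((31 + 88) - 47) + 278*187) - 7967) + 287789 = (((119 - 47) + 51986) - 7967) + 287789 = ((72 + 51986) - 7967) + 287789 = (52058 - 7967) + 287789 = 44091 + 287789 = 331880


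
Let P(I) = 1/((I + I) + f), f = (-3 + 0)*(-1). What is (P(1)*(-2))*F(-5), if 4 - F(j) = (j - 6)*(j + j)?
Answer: 212/5 ≈ 42.400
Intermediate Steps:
f = 3 (f = -3*(-1) = 3)
F(j) = 4 - 2*j*(-6 + j) (F(j) = 4 - (j - 6)*(j + j) = 4 - (-6 + j)*2*j = 4 - 2*j*(-6 + j))
P(I) = 1/(3 + 2*I) (P(I) = 1/((I + I) + 3) = 1/(2*I + 3) = 1/(3 + 2*I))
(P(1)*(-2))*F(-5) = (-2/(3 + 2*1))*(4 - 2*(-5)² + 12*(-5)) = (-2/(3 + 2))*(4 - 2*25 - 60) = (-2/5)*(4 - 50 - 60) = ((⅕)*(-2))*(-106) = -⅖*(-106) = 212/5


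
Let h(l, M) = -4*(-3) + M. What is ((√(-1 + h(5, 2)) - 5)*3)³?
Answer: -8640 + 2376*√13 ≈ -73.210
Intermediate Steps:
h(l, M) = 12 + M
((√(-1 + h(5, 2)) - 5)*3)³ = ((√(-1 + (12 + 2)) - 5)*3)³ = ((√(-1 + 14) - 5)*3)³ = ((√13 - 5)*3)³ = ((-5 + √13)*3)³ = (-15 + 3*√13)³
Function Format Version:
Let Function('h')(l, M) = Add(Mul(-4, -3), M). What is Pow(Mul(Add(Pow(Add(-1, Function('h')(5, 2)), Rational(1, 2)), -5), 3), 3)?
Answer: Add(-8640, Mul(2376, Pow(13, Rational(1, 2)))) ≈ -73.210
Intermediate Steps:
Function('h')(l, M) = Add(12, M)
Pow(Mul(Add(Pow(Add(-1, Function('h')(5, 2)), Rational(1, 2)), -5), 3), 3) = Pow(Mul(Add(Pow(Add(-1, Add(12, 2)), Rational(1, 2)), -5), 3), 3) = Pow(Mul(Add(Pow(Add(-1, 14), Rational(1, 2)), -5), 3), 3) = Pow(Mul(Add(Pow(13, Rational(1, 2)), -5), 3), 3) = Pow(Mul(Add(-5, Pow(13, Rational(1, 2))), 3), 3) = Pow(Add(-15, Mul(3, Pow(13, Rational(1, 2)))), 3)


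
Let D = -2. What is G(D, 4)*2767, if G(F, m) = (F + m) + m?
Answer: 16602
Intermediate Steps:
G(F, m) = F + 2*m
G(D, 4)*2767 = (-2 + 2*4)*2767 = (-2 + 8)*2767 = 6*2767 = 16602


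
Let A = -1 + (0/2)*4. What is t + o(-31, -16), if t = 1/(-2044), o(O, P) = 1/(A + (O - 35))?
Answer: -2111/136948 ≈ -0.015415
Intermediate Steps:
A = -1 (A = -1 + (0*(1/2))*4 = -1 + 0*4 = -1 + 0 = -1)
o(O, P) = 1/(-36 + O) (o(O, P) = 1/(-1 + (O - 35)) = 1/(-1 + (-35 + O)) = 1/(-36 + O))
t = -1/2044 ≈ -0.00048924
t + o(-31, -16) = -1/2044 + 1/(-36 - 31) = -1/2044 + 1/(-67) = -1/2044 - 1/67 = -2111/136948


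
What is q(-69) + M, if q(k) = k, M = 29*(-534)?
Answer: -15555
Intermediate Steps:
M = -15486
q(-69) + M = -69 - 15486 = -15555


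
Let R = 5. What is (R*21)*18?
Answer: 1890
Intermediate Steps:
(R*21)*18 = (5*21)*18 = 105*18 = 1890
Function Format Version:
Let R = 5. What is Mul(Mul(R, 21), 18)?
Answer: 1890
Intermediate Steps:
Mul(Mul(R, 21), 18) = Mul(Mul(5, 21), 18) = Mul(105, 18) = 1890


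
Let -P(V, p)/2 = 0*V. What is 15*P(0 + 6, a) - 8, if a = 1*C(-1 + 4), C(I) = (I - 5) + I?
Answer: -8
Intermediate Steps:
C(I) = -5 + 2*I (C(I) = (-5 + I) + I = -5 + 2*I)
a = 1 (a = 1*(-5 + 2*(-1 + 4)) = 1*(-5 + 2*3) = 1*(-5 + 6) = 1*1 = 1)
P(V, p) = 0 (P(V, p) = -0*V = -2*0 = 0)
15*P(0 + 6, a) - 8 = 15*0 - 8 = 0 - 8 = -8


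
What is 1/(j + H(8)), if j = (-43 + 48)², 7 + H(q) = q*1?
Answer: 1/26 ≈ 0.038462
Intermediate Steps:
H(q) = -7 + q (H(q) = -7 + q*1 = -7 + q)
j = 25 (j = 5² = 25)
1/(j + H(8)) = 1/(25 + (-7 + 8)) = 1/(25 + 1) = 1/26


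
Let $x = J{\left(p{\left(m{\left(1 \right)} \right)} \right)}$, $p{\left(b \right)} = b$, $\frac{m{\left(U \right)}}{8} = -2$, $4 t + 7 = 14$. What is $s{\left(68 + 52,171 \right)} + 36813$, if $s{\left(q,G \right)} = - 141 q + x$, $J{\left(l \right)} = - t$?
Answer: $\frac{79565}{4} \approx 19891.0$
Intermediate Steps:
$t = \frac{7}{4}$ ($t = - \frac{7}{4} + \frac{1}{4} \cdot 14 = - \frac{7}{4} + \frac{7}{2} = \frac{7}{4} \approx 1.75$)
$m{\left(U \right)} = -16$ ($m{\left(U \right)} = 8 \left(-2\right) = -16$)
$J{\left(l \right)} = - \frac{7}{4}$ ($J{\left(l \right)} = \left(-1\right) \frac{7}{4} = - \frac{7}{4}$)
$x = - \frac{7}{4} \approx -1.75$
$s{\left(q,G \right)} = - \frac{7}{4} - 141 q$ ($s{\left(q,G \right)} = - 141 q - \frac{7}{4} = - \frac{7}{4} - 141 q$)
$s{\left(68 + 52,171 \right)} + 36813 = \left(- \frac{7}{4} - 141 \left(68 + 52\right)\right) + 36813 = \left(- \frac{7}{4} - 16920\right) + 36813 = - \frac{67687}{4} + 36813 = \frac{79565}{4}$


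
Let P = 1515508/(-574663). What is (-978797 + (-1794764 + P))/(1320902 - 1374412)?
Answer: 1593864400451/30750217130 ≈ 51.833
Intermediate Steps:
P = -1515508/574663 (P = 1515508*(-1/574663) = -1515508/574663 ≈ -2.6372)
(-978797 + (-1794764 + P))/(1320902 - 1374412) = (-978797 + (-1794764 - 1515508/574663))/(1320902 - 1374412) = (-978797 - 1031385980040/574663)/(-53510) = -1593864400451/574663*(-1/53510) = 1593864400451/30750217130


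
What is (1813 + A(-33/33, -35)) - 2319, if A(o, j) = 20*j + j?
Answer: -1241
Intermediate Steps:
A(o, j) = 21*j
(1813 + A(-33/33, -35)) - 2319 = (1813 + 21*(-35)) - 2319 = (1813 - 735) - 2319 = 1078 - 2319 = -1241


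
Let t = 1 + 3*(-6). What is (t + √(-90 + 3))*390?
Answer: -6630 + 390*I*√87 ≈ -6630.0 + 3637.7*I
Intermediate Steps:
t = -17 (t = 1 - 18 = -17)
(t + √(-90 + 3))*390 = (-17 + √(-90 + 3))*390 = (-17 + √(-87))*390 = (-17 + I*√87)*390 = -6630 + 390*I*√87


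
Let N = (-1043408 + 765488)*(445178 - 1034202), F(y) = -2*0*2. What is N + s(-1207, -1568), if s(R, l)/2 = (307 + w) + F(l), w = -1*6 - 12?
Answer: 163701550658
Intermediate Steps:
F(y) = 0 (F(y) = 0*2 = 0)
w = -18 (w = -6 - 12 = -18)
N = 163701550080 (N = -277920*(-589024) = 163701550080)
s(R, l) = 578 (s(R, l) = 2*((307 - 18) + 0) = 2*(289 + 0) = 2*289 = 578)
N + s(-1207, -1568) = 163701550080 + 578 = 163701550658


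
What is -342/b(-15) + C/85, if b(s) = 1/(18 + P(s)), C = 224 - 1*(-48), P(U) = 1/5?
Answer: -31106/5 ≈ -6221.2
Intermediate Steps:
P(U) = 1/5
C = 272 (C = 224 + 48 = 272)
b(s) = 5/91 (b(s) = 1/(18 + 1/5) = 1/(91/5) = 5/91)
-342/b(-15) + C/85 = -342/5/91 + 272/85 = -342*91/5 + 272*(1/85) = -31122/5 + 16/5 = -31106/5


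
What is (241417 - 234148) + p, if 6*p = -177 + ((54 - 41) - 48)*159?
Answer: 6312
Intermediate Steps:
p = -957 (p = (-177 + ((54 - 41) - 48)*159)/6 = (-177 + (13 - 48)*159)/6 = (-177 - 35*159)/6 = (-177 - 5565)/6 = (⅙)*(-5742) = -957)
(241417 - 234148) + p = (241417 - 234148) - 957 = 7269 - 957 = 6312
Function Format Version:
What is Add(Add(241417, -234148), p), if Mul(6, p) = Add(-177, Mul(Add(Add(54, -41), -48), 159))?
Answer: 6312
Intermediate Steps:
p = -957 (p = Mul(Rational(1, 6), Add(-177, Mul(Add(Add(54, -41), -48), 159))) = Mul(Rational(1, 6), Add(-177, Mul(Add(13, -48), 159))) = Mul(Rational(1, 6), Add(-177, Mul(-35, 159))) = Mul(Rational(1, 6), Add(-177, -5565)) = Mul(Rational(1, 6), -5742) = -957)
Add(Add(241417, -234148), p) = Add(Add(241417, -234148), -957) = Add(7269, -957) = 6312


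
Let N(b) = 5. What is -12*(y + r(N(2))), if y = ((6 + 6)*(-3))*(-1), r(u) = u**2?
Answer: -732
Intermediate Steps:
y = 36 (y = (12*(-3))*(-1) = -36*(-1) = 36)
-12*(y + r(N(2))) = -12*(36 + 5**2) = -12*(36 + 25) = -12*61 = -732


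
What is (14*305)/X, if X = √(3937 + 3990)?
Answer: 4270*√7927/7927 ≈ 47.959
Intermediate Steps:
X = √7927 ≈ 89.034
(14*305)/X = (14*305)/(√7927) = 4270*(√7927/7927) = 4270*√7927/7927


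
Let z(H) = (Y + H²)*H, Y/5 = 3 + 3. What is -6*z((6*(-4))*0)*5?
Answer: 0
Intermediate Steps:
Y = 30 (Y = 5*(3 + 3) = 5*6 = 30)
z(H) = H*(30 + H²) (z(H) = (30 + H²)*H = H*(30 + H²))
-6*z((6*(-4))*0)*5 = -6*(6*(-4))*0*(30 + ((6*(-4))*0)²)*5 = -6*(-24*0)*(30 + (-24*0)²)*5 = -0*(30 + 0²)*5 = -0*(30 + 0)*5 = -0*30*5 = -6*0*5 = 0*5 = 0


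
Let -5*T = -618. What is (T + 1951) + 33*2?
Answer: 10703/5 ≈ 2140.6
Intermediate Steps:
T = 618/5 (T = -⅕*(-618) = 618/5 ≈ 123.60)
(T + 1951) + 33*2 = (618/5 + 1951) + 33*2 = 10373/5 + 66 = 10703/5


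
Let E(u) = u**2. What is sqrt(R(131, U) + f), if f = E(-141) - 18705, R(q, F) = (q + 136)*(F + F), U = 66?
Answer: 2*sqrt(9105) ≈ 190.84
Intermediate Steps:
R(q, F) = 2*F*(136 + q) (R(q, F) = (136 + q)*(2*F) = 2*F*(136 + q))
f = 1176 (f = (-141)**2 - 18705 = 19881 - 18705 = 1176)
sqrt(R(131, U) + f) = sqrt(2*66*(136 + 131) + 1176) = sqrt(2*66*267 + 1176) = sqrt(35244 + 1176) = sqrt(36420) = 2*sqrt(9105)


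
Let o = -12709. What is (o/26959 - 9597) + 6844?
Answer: -74230836/26959 ≈ -2753.5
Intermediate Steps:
(o/26959 - 9597) + 6844 = (-12709/26959 - 9597) + 6844 = -258738232/26959 + 6844 = -74230836/26959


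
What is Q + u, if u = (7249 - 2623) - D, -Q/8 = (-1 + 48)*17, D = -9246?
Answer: 7480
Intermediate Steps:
Q = -6392 (Q = -8*(-1 + 48)*17 = -376*17 = -8*799 = -6392)
u = 13872 (u = (7249 - 2623) - 1*(-9246) = 4626 + 9246 = 13872)
Q + u = -6392 + 13872 = 7480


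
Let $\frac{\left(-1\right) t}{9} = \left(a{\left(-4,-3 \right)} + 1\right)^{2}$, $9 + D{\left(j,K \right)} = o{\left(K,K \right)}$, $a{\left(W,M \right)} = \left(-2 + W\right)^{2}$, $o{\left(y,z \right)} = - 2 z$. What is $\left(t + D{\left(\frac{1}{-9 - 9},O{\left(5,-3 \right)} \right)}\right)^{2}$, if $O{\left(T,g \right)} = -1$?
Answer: $151979584$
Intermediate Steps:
$D{\left(j,K \right)} = -9 - 2 K$
$t = -12321$ ($t = - 9 \left(\left(-2 - 4\right)^{2} + 1\right)^{2} = - 9 \left(\left(-6\right)^{2} + 1\right)^{2} = - 9 \left(36 + 1\right)^{2} = - 9 \cdot 37^{2} = \left(-9\right) 1369 = -12321$)
$\left(t + D{\left(\frac{1}{-9 - 9},O{\left(5,-3 \right)} \right)}\right)^{2} = \left(-12321 - 7\right)^{2} = \left(-12328\right)^{2} = 151979584$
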